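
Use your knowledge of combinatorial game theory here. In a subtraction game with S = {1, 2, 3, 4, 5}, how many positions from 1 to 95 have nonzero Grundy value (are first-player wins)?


Subtraction set S = {1, 2, 3, 4, 5}, so G(n) = n mod 6.
G(n) = 0 when n is a multiple of 6.
Multiples of 6 in [1, 95]: 15
N-positions (nonzero Grundy) = 95 - 15 = 80

80


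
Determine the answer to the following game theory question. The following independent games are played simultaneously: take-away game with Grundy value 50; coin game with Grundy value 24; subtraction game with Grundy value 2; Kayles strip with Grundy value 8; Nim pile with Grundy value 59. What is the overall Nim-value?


By the Sprague-Grundy theorem, the Grundy value of a sum of games is the XOR of individual Grundy values.
take-away game: Grundy value = 50. Running XOR: 0 XOR 50 = 50
coin game: Grundy value = 24. Running XOR: 50 XOR 24 = 42
subtraction game: Grundy value = 2. Running XOR: 42 XOR 2 = 40
Kayles strip: Grundy value = 8. Running XOR: 40 XOR 8 = 32
Nim pile: Grundy value = 59. Running XOR: 32 XOR 59 = 27
The combined Grundy value is 27.

27


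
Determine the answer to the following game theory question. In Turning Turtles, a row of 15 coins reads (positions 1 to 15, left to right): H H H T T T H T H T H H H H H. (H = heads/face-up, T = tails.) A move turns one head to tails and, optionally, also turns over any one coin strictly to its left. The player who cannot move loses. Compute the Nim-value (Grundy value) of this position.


Coins: H H H T T T H T H T H H H H H
Key fact: a single head at position k behaves exactly like a Nim heap of size k (turning it to T and optionally flipping a coin at j < k corresponds to moving the heap from k to j, or to 0), and heads combine as a disjunctive sum (two heads at the same place would cancel, matching j XOR j = 0). So the Nim-value is the XOR of the 1-indexed positions of the heads.
Face-up positions (1-indexed): [1, 2, 3, 7, 9, 11, 12, 13, 14, 15]
XOR 0 with 1: 0 XOR 1 = 1
XOR 1 with 2: 1 XOR 2 = 3
XOR 3 with 3: 3 XOR 3 = 0
XOR 0 with 7: 0 XOR 7 = 7
XOR 7 with 9: 7 XOR 9 = 14
XOR 14 with 11: 14 XOR 11 = 5
XOR 5 with 12: 5 XOR 12 = 9
XOR 9 with 13: 9 XOR 13 = 4
XOR 4 with 14: 4 XOR 14 = 10
XOR 10 with 15: 10 XOR 15 = 5
Nim-value = 5

5


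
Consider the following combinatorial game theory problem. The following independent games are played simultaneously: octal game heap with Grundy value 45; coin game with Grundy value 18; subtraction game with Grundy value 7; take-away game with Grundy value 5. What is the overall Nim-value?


By the Sprague-Grundy theorem, the Grundy value of a sum of games is the XOR of individual Grundy values.
octal game heap: Grundy value = 45. Running XOR: 0 XOR 45 = 45
coin game: Grundy value = 18. Running XOR: 45 XOR 18 = 63
subtraction game: Grundy value = 7. Running XOR: 63 XOR 7 = 56
take-away game: Grundy value = 5. Running XOR: 56 XOR 5 = 61
The combined Grundy value is 61.

61


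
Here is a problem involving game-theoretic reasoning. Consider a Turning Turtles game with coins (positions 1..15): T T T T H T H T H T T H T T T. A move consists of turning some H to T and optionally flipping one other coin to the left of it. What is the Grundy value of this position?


Coins: T T T T H T H T H T T H T T T
Key fact: a single head at position k behaves exactly like a Nim heap of size k (turning it to T and optionally flipping a coin at j < k corresponds to moving the heap from k to j, or to 0), and heads combine as a disjunctive sum (two heads at the same place would cancel, matching j XOR j = 0). So the Nim-value is the XOR of the 1-indexed positions of the heads.
Face-up positions (1-indexed): [5, 7, 9, 12]
XOR 0 with 5: 0 XOR 5 = 5
XOR 5 with 7: 5 XOR 7 = 2
XOR 2 with 9: 2 XOR 9 = 11
XOR 11 with 12: 11 XOR 12 = 7
Nim-value = 7

7


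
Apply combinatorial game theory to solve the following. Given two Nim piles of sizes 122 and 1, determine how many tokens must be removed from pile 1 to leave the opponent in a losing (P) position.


Piles: 122 and 1
Current XOR: 122 XOR 1 = 123 (non-zero, so this is an N-position).
To make the XOR zero, we need to find a move that balances the piles.
For pile 1 (size 122): target = 122 XOR 123 = 1
We reduce pile 1 from 122 to 1.
Tokens removed: 122 - 1 = 121
Verification: 1 XOR 1 = 0

121


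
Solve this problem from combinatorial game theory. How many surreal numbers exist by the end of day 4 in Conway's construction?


Day 0: {|} = 0 is born. Count = 1.
Day n: the number of surreal numbers born by day n is 2^(n+1) - 1.
By day 0: 2^1 - 1 = 1
By day 1: 2^2 - 1 = 3
By day 2: 2^3 - 1 = 7
By day 3: 2^4 - 1 = 15
By day 4: 2^5 - 1 = 31
By day 4: 31 surreal numbers.

31


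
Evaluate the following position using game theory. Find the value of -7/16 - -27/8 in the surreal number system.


x = -7/16, y = -27/8
Converting to common denominator: 16
x = -7/16, y = -54/16
x - y = -7/16 - -27/8 = 47/16

47/16


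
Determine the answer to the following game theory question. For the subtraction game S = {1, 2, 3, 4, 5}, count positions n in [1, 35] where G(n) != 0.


Subtraction set S = {1, 2, 3, 4, 5}, so G(n) = n mod 6.
G(n) = 0 when n is a multiple of 6.
Multiples of 6 in [1, 35]: 5
N-positions (nonzero Grundy) = 35 - 5 = 30

30


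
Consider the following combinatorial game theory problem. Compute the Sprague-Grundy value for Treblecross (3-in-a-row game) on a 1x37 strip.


Treblecross: place X on empty cells; 3-in-a-row wins.
Playing within two cells of an existing X lets the opponent win at once, so sensible play treats the cells i-2..i+2 around each X as dead. The player left with no safe cell loses, so this is a normal-play take-away game on strips of safe cells.
Placing X at cell i (0-indexed) of a strip of k safe cells leaves independent strips of sizes max(0, i-2) and max(0, k-i-3). Hence G(k) = mex{ G(max(0,i-2)) XOR G(max(0,k-i-3)) : 0 <= i < k }, with G(0) = 0.
G(1): splits (0,0):0^0=0 -> mex({0}) = 1
G(2): splits (0,0):0^0=0 -> mex({0}) = 1
G(3): splits (0,0):0^0=0 -> mex({0}) = 1
G(4): splits (0,1):0^1=1 (0,0):0^0=0 -> mex({0, 1}) = 2
G(5): splits (0,2):0^1=1 (0,1):0^1=1 (0,0):0^0=0 -> mex({0, 1}) = 2
G(6) = mex({1}) = 0
G(7) = mex({0, 1, 2}) = 3
G(8) = mex({0, 1, 2}) = 3
G(9) = mex({0, 2}) = 1
G(10) = mex({0, 2, 3}) = 1
G(11) = mex({0, 3}) = 1
G(12) = mex({1, 3}) = 0
G(13) = mex({0, 1, 2, 3}) = 4
G(14) = mex({0, 1, 2}) = 3
G(15) = mex({0, 1, 2}) = 3
G(16) = mex({0, 1, 2, 4}) = 3
G(17) = mex({0, 1, 3, 4}) = 2
G(18) = mex({0, 1, 3, 4}) = 2
G(19) = mex({0, 1, 3, 5}) = 2
G(20) = mex({0, 1, 2, 3, 5}) = 4
G(21) = mex({0, 1, 2, 3, 5}) = 4
G(22) = mex({1, 2, 6}) = 0
G(23) = mex({0, 1, 2, 3, 4, 6}) = 5
G(24) = mex({0, 1, 2, 3, 4}) = 5
G(25) = mex({0, 1, 3, 4, 7}) = 2
G(26) = mex({0, 1, 3, 4, 5, 7}) = 2
G(27) = mex({0, 1, 3, 5}) = 2
G(28) = mex({0, 1, 2, 5}) = 3
G(29) = mex({0, 1, 2, 4, 5, 6}) = 3
G(30) = mex({1, 2, 4, 6}) = 0
G(31) = mex({0, 1, 2, 3, 4, 6}) = 5
G(32) = mex({1, 2, 3, 4, 7}) = 0
G(33) = mex({0, 3, 7}) = 1
G(34) = mex({0, 2, 3, 5, 7}) = 1
G(35) = mex({0, 2, 3, 5, 6}) = 1
G(36) = mex({0, 1, 2, 5, 6}) = 3
G(37) = mex({0, 1, 2, 4, 5, 6}) = 3
Therefore G(37) = 3.

3


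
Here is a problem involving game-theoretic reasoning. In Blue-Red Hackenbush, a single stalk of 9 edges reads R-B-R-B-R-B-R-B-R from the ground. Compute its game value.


Edges (from ground): R-B-R-B-R-B-R-B-R
By Berlekamp's sign-expansion rule, a Blue-Red Hackenbush stalk has the value of the surreal number whose sign sequence is the edge sequence with B -> + and R -> -.
Sign sequence: -+-+-+-+-
Trace the sign expansion in the surreal number tree, starting from 0:
Edge 1: R (sign -) -> bounds (-inf, 0), value = -1
Edge 2: B (sign +) -> bounds (-1, 0), value = -1/2
Edge 3: R (sign -) -> bounds (-1, -1/2), value = -3/4
Edge 4: B (sign +) -> bounds (-3/4, -1/2), value = -5/8
Edge 5: R (sign -) -> bounds (-3/4, -5/8), value = -11/16
Edge 6: B (sign +) -> bounds (-11/16, -5/8), value = -21/32
Edge 7: R (sign -) -> bounds (-11/16, -21/32), value = -43/64
Edge 8: B (sign +) -> bounds (-43/64, -21/32), value = -85/128
Edge 9: R (sign -) -> bounds (-43/64, -85/128), value = -171/256
Game value = -171/256

-171/256


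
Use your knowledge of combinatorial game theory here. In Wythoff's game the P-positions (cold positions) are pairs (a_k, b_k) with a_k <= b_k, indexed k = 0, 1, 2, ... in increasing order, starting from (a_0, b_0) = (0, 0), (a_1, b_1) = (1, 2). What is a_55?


By Wythoff's theorem, a_k = floor(k * phi) and b_k = floor(k * phi^2) = a_k + k, where phi = (1 + sqrt(5))/2 is the golden ratio.
phi = (1 + sqrt(5))/2 = 1.618034
k = 55
k * phi = 55 * 1.618034 = 88.991869
a_55 = floor(k * phi) = 88

88


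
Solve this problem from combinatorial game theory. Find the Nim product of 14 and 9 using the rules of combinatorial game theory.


Nim multiplication is bilinear over XOR: (u XOR v) * w = (u*w) XOR (v*w).
So we split each operand into its bit components and XOR the pairwise Nim products.
14 = 2 + 4 + 8 (as XOR of powers of 2).
9 = 1 + 8 (as XOR of powers of 2).
Using the standard Nim-product table on single bits:
  2*2 = 3,   2*4 = 8,   2*8 = 12,
  4*4 = 6,   4*8 = 11,  8*8 = 13,
and  1*x = x (identity), k*l = l*k (commutative).
Pairwise Nim products:
  2 * 1 = 2
  2 * 8 = 12
  4 * 1 = 4
  4 * 8 = 11
  8 * 1 = 8
  8 * 8 = 13
XOR them: 2 XOR 12 XOR 4 XOR 11 XOR 8 XOR 13 = 4.
Result: 14 * 9 = 4 (in Nim).

4


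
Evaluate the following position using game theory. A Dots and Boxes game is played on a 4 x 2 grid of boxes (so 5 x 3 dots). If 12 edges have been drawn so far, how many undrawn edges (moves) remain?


Grid: 4 x 2 boxes, i.e. 5 rows and 3 columns of dots.
Horizontal edges: (rows + 1) * cols = 5 * 2 = 10
Vertical edges: rows * (cols + 1) = 4 * 3 = 12
Total edges: 10 + 12 = 22
Edges drawn: 12
Remaining: 22 - 12 = 10

10


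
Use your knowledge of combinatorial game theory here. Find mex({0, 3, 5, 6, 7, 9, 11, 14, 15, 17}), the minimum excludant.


Set = {0, 3, 5, 6, 7, 9, 11, 14, 15, 17}
0 is in the set.
1 is NOT in the set. This is the mex.
mex = 1

1


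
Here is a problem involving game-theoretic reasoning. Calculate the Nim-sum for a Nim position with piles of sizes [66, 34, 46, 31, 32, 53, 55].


We need the XOR (exclusive or) of all pile sizes.
After XOR-ing pile 1 (size 66): 0 XOR 66 = 66
After XOR-ing pile 2 (size 34): 66 XOR 34 = 96
After XOR-ing pile 3 (size 46): 96 XOR 46 = 78
After XOR-ing pile 4 (size 31): 78 XOR 31 = 81
After XOR-ing pile 5 (size 32): 81 XOR 32 = 113
After XOR-ing pile 6 (size 53): 113 XOR 53 = 68
After XOR-ing pile 7 (size 55): 68 XOR 55 = 115
The Nim-value of this position is 115.

115


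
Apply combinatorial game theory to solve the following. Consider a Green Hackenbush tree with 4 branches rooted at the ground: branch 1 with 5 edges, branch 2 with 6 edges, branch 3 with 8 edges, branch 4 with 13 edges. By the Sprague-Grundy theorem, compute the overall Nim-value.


The tree has 4 branches from the ground vertex.
In Green Hackenbush, the Nim-value of a simple path of length k is k.
Branch 1: length 5, Nim-value = 5
Branch 2: length 6, Nim-value = 6
Branch 3: length 8, Nim-value = 8
Branch 4: length 13, Nim-value = 13
Total Nim-value = XOR of all branch values:
0 XOR 5 = 5
5 XOR 6 = 3
3 XOR 8 = 11
11 XOR 13 = 6
Nim-value of the tree = 6

6


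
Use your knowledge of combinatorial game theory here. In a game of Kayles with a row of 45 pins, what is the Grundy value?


Kayles: a move removes 1 or 2 adjacent pins from a contiguous row.
Removing pins from a row of k leaves two independent rows (a, b) with a + b = k - 1 (one pin) or a + b = k - 2 (two pins); an end removal gives a = 0.
By Sprague-Grundy, G(k) = mex{ G(a) XOR G(b) } over all these splits. G(0) = 0.
G(1): splits (0,0):0^0=0 -> mex({0}) = 1
G(2): splits (0,1):0^1=1 (0,0):0^0=0 -> mex({0, 1}) = 2
G(3): splits (0,2):0^2=2 (1,1):1^1=0 (0,1):0^1=1 -> mex({0, 1, 2}) = 3
G(4): splits (0,3):0^3=3 (1,2):1^2=3 (0,2):0^2=2 (1,1):1^1=0 -> mex({0, 2, 3}) = 1
G(5): splits (0,4):0^1=1 (1,3):1^3=2 (2,2):2^2=0 (0,3):0^3=3 (1,2):1^2=3 -> mex({0, 1, 2, 3}) = 4
G(6) = mex({0, 1, 2, 4}) = 3
G(7) = mex({0, 1, 3, 4, 5}) = 2
G(8) = mex({0, 2, 3, 5, 6}) = 1
G(9) = mex({0, 1, 2, 3, 6, 7}) = 4
G(10) = mex({0, 1, 3, 4, 5, 7}) = 2
G(11) = mex({0, 1, 2, 3, 4, 5}) = 6
G(12) = mex({0, 1, 2, 3, 5, 6, 7}) = 4
G(13) = mex({0, 2, 3, 4, 6, 7}) = 1
G(14) = mex({0, 1, 4, 5, 6, 7}) = 2
G(15) = mex({0, 1, 2, 3, 4, 5, 6}) = 7
G(16) = mex({0, 2, 3, 5, 6, 7}) = 1
G(17) = mex({0, 1, 2, 3, 5, 6, 7}) = 4
G(18) = mex({0, 1, 2, 4, 5, 6}) = 3
G(19) = mex({0, 1, 3, 4, 5, 7}) = 2
G(20) = mex({0, 2, 3, 4, 5, 6, 7}) = 1
G(21) = mex({0, 1, 2, 3, 5, 6, 7}) = 4
G(22) = mex({0, 1, 2, 3, 4, 5, 7}) = 6
G(23) = mex({0, 1, 2, 3, 4, 5, 6}) = 7
G(24) = mex({0, 1, 2, 3, 5, 6, 7}) = 4
G(25) = mex({0, 2, 3, 4, 6, 7}) = 1
G(26) = mex({0, 1, 3, 4, 5, 6, 7}) = 2
G(27) = mex({0, 1, 2, 3, 4, 5, 6, 7}) = 8
G(28) = mex({0, 1, 2, 3, 4, 6, 7, 8}) = 5
G(29) = mex({0, 1, 2, 3, 5, 6, 7, 8, 9}) = 4
G(30) = mex({0, 1, 2, 3, 4, 5, 6, 9, 10}) = 7
G(31) = mex({0, 1, 3, 4, 5, 7, 10, 11}) = 2
G(32) = mex({0, 2, 3, 4, 5, 6, 7, 9, 11}) = 1
G(33) = mex({0, 1, 2, 3, 4, 5, 6, 7, 9, 12}) = 8
G(34) = mex({0, 1, 2, 3, 4, 5, 7, 8, 11, 12}) = 6
G(35) = mex({0, 1, 2, 3, 4, 5, 6, 8, 9, 10, 11}) = 7
G(36) = mex({0, 1, 2, 3, 5, 6, 7, 9, 10}) = 4
G(37) = mex({0, 2, 3, 4, 6, 7, 9, 10, 11, 12}) = 1
G(38) = mex({0, 1, 3, 4, 5, 6, 7, 9, 10, 11, 12}) = 2
G(39) = mex({0, 1, 2, 4, 5, 6, 7, 9, 10, 12, 14}) = 3
G(40) = mex({0, 2, 3, 4, 6, 7, 11, 12, 14}) = 1
G(41) = mex({0, 1, 2, 3, 5, 6, 7, 9, 10, 11, 12}) = 4
G(42) = mex({0, 1, 2, 3, 4, 5, 6, 9, 10}) = 7
G(43) = mex({0, 1, 3, 4, 5, 7, 9, 10, 12, 15}) = 2
G(44) = mex({0, 2, 3, 4, 5, 6, 7, 9, 10, 12, 15}) = 1
G(45) = mex({0, 1, 2, 3, 4, 5, 6, 7, 9, 10, 12, 14}) = 8
Therefore G(45) = 8.

8


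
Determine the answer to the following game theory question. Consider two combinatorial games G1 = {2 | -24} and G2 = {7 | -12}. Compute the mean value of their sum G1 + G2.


G1 = {2 | -24}, G2 = {7 | -12}
Each is a switch {a | b} with numbers a > b; its mean value is (a + b)/2, and mean value is additive over game sums: m(G1 + G2) = m(G1) + m(G2).
Mean of G1 = (2 + (-24))/2 = -22/2 = -11
Mean of G2 = (7 + (-12))/2 = -5/2 = -5/2
Mean of G1 + G2 = -11 + -5/2 = -27/2

-27/2


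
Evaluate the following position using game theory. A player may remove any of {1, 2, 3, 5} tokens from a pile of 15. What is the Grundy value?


The subtraction set is S = {1, 2, 3, 5}.
G(k) = mex{ G(k - s) : s in S, s <= k }. We compute iteratively: G(0) = 0.
G(1) = mex({0}) = 1
G(2) = mex({0, 1}) = 2
G(3) = mex({0, 1, 2}) = 3
G(4) = mex({1, 2, 3}) = 0
G(5) = mex({0, 2, 3}) = 1
G(6) = mex({0, 1, 3}) = 2
G(7) = mex({0, 1, 2}) = 3
G(8) = mex({1, 2, 3}) = 0
Observe that G(4)..G(8) = 0, 1, 2, 3, 0 repeats G(0)..G(4) = 0, 1, 2, 3, 0.
For k >= max(S) = 5, G(k) is determined by the previous 5 values G(k-5)..G(k-1); a window of 5 consecutive values has recurred shifted by 4, so by induction G(k + 4) = G(k) for all k >= 0: the sequence is periodic from the start with period 4.
One period: G(0..3) = 0, 1, 2, 3.
15 mod 4 = 3, so G(15) = G(3) = 3.

3


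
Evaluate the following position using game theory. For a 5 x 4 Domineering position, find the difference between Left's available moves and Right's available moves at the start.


Board is 5 x 4 (rows x cols).
Left (vertical) placements: (rows-1) * cols = 4 * 4 = 16
Right (horizontal) placements: rows * (cols-1) = 5 * 3 = 15
Advantage = Left - Right = 16 - 15 = 1

1


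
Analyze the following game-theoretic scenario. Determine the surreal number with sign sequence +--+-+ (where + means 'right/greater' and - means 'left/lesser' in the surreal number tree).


Sign expansion: +--+-+
Rule: track bounds (lo, hi), initially (-inf, +inf). On '+', the current value becomes lo and we move to the simplest number in (value, hi): value + 1 if hi = +inf, otherwise the midpoint (value + hi)/2. On '-', the current value becomes hi and we move to value - 1 if lo = -inf, otherwise the midpoint (lo + value)/2.
Start at 0.
Step 1: sign = +, move right. Bounds: (0, +inf). Value = 1
Step 2: sign = -, move left. Bounds: (0, 1). Value = 1/2
Step 3: sign = -, move left. Bounds: (0, 1/2). Value = 1/4
Step 4: sign = +, move right. Bounds: (1/4, 1/2). Value = 3/8
Step 5: sign = -, move left. Bounds: (1/4, 3/8). Value = 5/16
Step 6: sign = +, move right. Bounds: (5/16, 3/8). Value = 11/32
The surreal number with sign expansion +--+-+ is 11/32.

11/32


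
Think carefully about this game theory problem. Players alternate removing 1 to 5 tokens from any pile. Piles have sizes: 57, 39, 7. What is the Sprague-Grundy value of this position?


Subtraction set: {1, 2, 3, 4, 5}
For this subtraction set, G(n) = n mod 6 (period = max + 1 = 6).
Pile 1 (size 57): G(57) = 57 mod 6 = 3
Pile 2 (size 39): G(39) = 39 mod 6 = 3
Pile 3 (size 7): G(7) = 7 mod 6 = 1
Total Grundy value = XOR of all: 3 XOR 3 XOR 1 = 1

1


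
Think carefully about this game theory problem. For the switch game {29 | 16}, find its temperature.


The game is {29 | 16}, a switch {a | b} with numbers a > b.
Cooling {a | b} by t gives {a - t | b + t}, which stops being hot when a - t = b + t, i.e. at t = (a - b)/2. So the temperature of a switch is (a - b)/2.
Temperature = (Left option - Right option) / 2
= (29 - (16)) / 2
= 13 / 2
= 13/2

13/2


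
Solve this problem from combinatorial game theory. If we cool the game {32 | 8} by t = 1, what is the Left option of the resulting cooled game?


Original game: {32 | 8} (a switch {a | b} with a > b).
Cooling by t (for t below the temperature (a - b)/2 = 12) taxes each move by t: {a | b} cooled by t is {a - t | b + t}.
Cooling amount: t = 1
Cooled Left option: 32 - 1 = 31
Cooled Right option: 8 + 1 = 9
Cooled game: {31 | 9}
Left option = 31

31


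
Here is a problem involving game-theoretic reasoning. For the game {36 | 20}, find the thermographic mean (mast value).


Game = {36 | 20}, a switch {a | b} with numbers a > b.
Its thermograph has left wall a - t and right wall b + t, which meet at t = (a - b)/2, where both equal (a + b)/2. So the mast (mean value) is at (a + b)/2.
Mean = (36 + (20))/2 = 56/2 = 28

28


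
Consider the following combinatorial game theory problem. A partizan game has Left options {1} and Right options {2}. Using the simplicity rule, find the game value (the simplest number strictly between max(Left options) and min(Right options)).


Left options: {1}, max = 1
Right options: {2}, min = 2
All options are numbers and max(Left) < min(Right), so by the simplicity theorem the value is the simplest (earliest-born) number strictly between 1 and 2.
No integer lies strictly between 1 and 2, so the value is the dyadic rational m/2^k in the interval with the smallest k (then m odd); search k = 1, 2, ...:
Denominator 2: 3/2 lies strictly between 1 and 2 -- found.
The simplest number in the interval is 3/2.
Game value = 3/2

3/2


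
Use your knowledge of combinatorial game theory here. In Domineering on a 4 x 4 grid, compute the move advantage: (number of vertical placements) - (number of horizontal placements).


Board is 4 x 4 (rows x cols).
Left (vertical) placements: (rows-1) * cols = 3 * 4 = 12
Right (horizontal) placements: rows * (cols-1) = 4 * 3 = 12
Advantage = Left - Right = 12 - 12 = 0

0


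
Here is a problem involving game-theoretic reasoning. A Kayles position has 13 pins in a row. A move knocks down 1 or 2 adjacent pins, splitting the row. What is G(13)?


Kayles: a move removes 1 or 2 adjacent pins from a contiguous row.
Removing pins from a row of k leaves two independent rows (a, b) with a + b = k - 1 (one pin) or a + b = k - 2 (two pins); an end removal gives a = 0.
By Sprague-Grundy, G(k) = mex{ G(a) XOR G(b) } over all these splits. G(0) = 0.
G(1): splits (0,0):0^0=0 -> mex({0}) = 1
G(2): splits (0,1):0^1=1 (0,0):0^0=0 -> mex({0, 1}) = 2
G(3): splits (0,2):0^2=2 (1,1):1^1=0 (0,1):0^1=1 -> mex({0, 1, 2}) = 3
G(4): splits (0,3):0^3=3 (1,2):1^2=3 (0,2):0^2=2 (1,1):1^1=0 -> mex({0, 2, 3}) = 1
G(5): splits (0,4):0^1=1 (1,3):1^3=2 (2,2):2^2=0 (0,3):0^3=3 (1,2):1^2=3 -> mex({0, 1, 2, 3}) = 4
G(6) = mex({0, 1, 2, 4}) = 3
G(7) = mex({0, 1, 3, 4, 5}) = 2
G(8) = mex({0, 2, 3, 5, 6}) = 1
G(9) = mex({0, 1, 2, 3, 6, 7}) = 4
G(10) = mex({0, 1, 3, 4, 5, 7}) = 2
G(11) = mex({0, 1, 2, 3, 4, 5}) = 6
G(12) = mex({0, 1, 2, 3, 5, 6, 7}) = 4
G(13) = mex({0, 2, 3, 4, 6, 7}) = 1
Therefore G(13) = 1.

1


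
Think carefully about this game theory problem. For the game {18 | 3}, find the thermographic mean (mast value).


Game = {18 | 3}, a switch {a | b} with numbers a > b.
Its thermograph has left wall a - t and right wall b + t, which meet at t = (a - b)/2, where both equal (a + b)/2. So the mast (mean value) is at (a + b)/2.
Mean = (18 + (3))/2 = 21/2 = 21/2

21/2


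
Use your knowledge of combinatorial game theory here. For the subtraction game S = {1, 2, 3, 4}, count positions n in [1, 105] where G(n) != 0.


Subtraction set S = {1, 2, 3, 4}, so G(n) = n mod 5.
G(n) = 0 when n is a multiple of 5.
Multiples of 5 in [1, 105]: 21
N-positions (nonzero Grundy) = 105 - 21 = 84

84


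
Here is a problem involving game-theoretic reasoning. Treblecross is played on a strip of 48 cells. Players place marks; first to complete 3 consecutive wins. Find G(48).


Treblecross: place X on empty cells; 3-in-a-row wins.
Playing within two cells of an existing X lets the opponent win at once, so sensible play treats the cells i-2..i+2 around each X as dead. The player left with no safe cell loses, so this is a normal-play take-away game on strips of safe cells.
Placing X at cell i (0-indexed) of a strip of k safe cells leaves independent strips of sizes max(0, i-2) and max(0, k-i-3). Hence G(k) = mex{ G(max(0,i-2)) XOR G(max(0,k-i-3)) : 0 <= i < k }, with G(0) = 0.
G(1): splits (0,0):0^0=0 -> mex({0}) = 1
G(2): splits (0,0):0^0=0 -> mex({0}) = 1
G(3): splits (0,0):0^0=0 -> mex({0}) = 1
G(4): splits (0,1):0^1=1 (0,0):0^0=0 -> mex({0, 1}) = 2
G(5): splits (0,2):0^1=1 (0,1):0^1=1 (0,0):0^0=0 -> mex({0, 1}) = 2
G(6) = mex({1}) = 0
G(7) = mex({0, 1, 2}) = 3
G(8) = mex({0, 1, 2}) = 3
G(9) = mex({0, 2}) = 1
G(10) = mex({0, 2, 3}) = 1
G(11) = mex({0, 3}) = 1
G(12) = mex({1, 3}) = 0
G(13) = mex({0, 1, 2, 3}) = 4
G(14) = mex({0, 1, 2}) = 3
G(15) = mex({0, 1, 2}) = 3
G(16) = mex({0, 1, 2, 4}) = 3
G(17) = mex({0, 1, 3, 4}) = 2
G(18) = mex({0, 1, 3, 4}) = 2
G(19) = mex({0, 1, 3, 5}) = 2
G(20) = mex({0, 1, 2, 3, 5}) = 4
G(21) = mex({0, 1, 2, 3, 5}) = 4
G(22) = mex({1, 2, 6}) = 0
G(23) = mex({0, 1, 2, 3, 4, 6}) = 5
G(24) = mex({0, 1, 2, 3, 4}) = 5
G(25) = mex({0, 1, 3, 4, 7}) = 2
G(26) = mex({0, 1, 3, 4, 5, 7}) = 2
G(27) = mex({0, 1, 3, 5}) = 2
G(28) = mex({0, 1, 2, 5}) = 3
G(29) = mex({0, 1, 2, 4, 5, 6}) = 3
G(30) = mex({1, 2, 4, 6}) = 0
G(31) = mex({0, 1, 2, 3, 4, 6}) = 5
G(32) = mex({1, 2, 3, 4, 7}) = 0
G(33) = mex({0, 3, 7}) = 1
G(34) = mex({0, 2, 3, 5, 7}) = 1
G(35) = mex({0, 2, 3, 5, 6}) = 1
G(36) = mex({0, 1, 2, 5, 6}) = 3
G(37) = mex({0, 1, 2, 4, 5, 6}) = 3
G(38) = mex({0, 1, 2, 4}) = 3
G(39) = mex({0, 1, 2, 3, 4, 7}) = 5
G(40) = mex({0, 1, 2, 3, 4, 5, 7}) = 6
G(41) = mex({0, 1, 2, 3, 5, 7}) = 4
G(42) = mex({0, 1, 2, 3, 5, 6, 7}) = 4
G(43) = mex({0, 2, 3, 5, 6}) = 1
G(44) = mex({1, 2, 3, 4, 5, 6}) = 0
G(45) = mex({0, 1, 2, 3, 4, 6, 7}) = 5
G(46) = mex({0, 1, 2, 3, 4, 7}) = 5
G(47) = mex({0, 1, 2, 3, 4, 5, 7}) = 6
G(48) = mex({0, 1, 2, 3, 4, 5, 7}) = 6
Therefore G(48) = 6.

6


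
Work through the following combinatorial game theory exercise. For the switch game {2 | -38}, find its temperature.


The game is {2 | -38}, a switch {a | b} with numbers a > b.
Cooling {a | b} by t gives {a - t | b + t}, which stops being hot when a - t = b + t, i.e. at t = (a - b)/2. So the temperature of a switch is (a - b)/2.
Temperature = (Left option - Right option) / 2
= (2 - (-38)) / 2
= 40 / 2
= 20

20


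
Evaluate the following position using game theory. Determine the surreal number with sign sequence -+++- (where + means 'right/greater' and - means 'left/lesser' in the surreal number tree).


Sign expansion: -+++-
Rule: track bounds (lo, hi), initially (-inf, +inf). On '+', the current value becomes lo and we move to the simplest number in (value, hi): value + 1 if hi = +inf, otherwise the midpoint (value + hi)/2. On '-', the current value becomes hi and we move to value - 1 if lo = -inf, otherwise the midpoint (lo + value)/2.
Start at 0.
Step 1: sign = -, move left. Bounds: (-inf, 0). Value = -1
Step 2: sign = +, move right. Bounds: (-1, 0). Value = -1/2
Step 3: sign = +, move right. Bounds: (-1/2, 0). Value = -1/4
Step 4: sign = +, move right. Bounds: (-1/4, 0). Value = -1/8
Step 5: sign = -, move left. Bounds: (-1/4, -1/8). Value = -3/16
The surreal number with sign expansion -+++- is -3/16.

-3/16


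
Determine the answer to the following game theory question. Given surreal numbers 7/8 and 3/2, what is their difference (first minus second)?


x = 7/8, y = 3/2
Converting to common denominator: 8
x = 7/8, y = 12/8
x - y = 7/8 - 3/2 = -5/8

-5/8


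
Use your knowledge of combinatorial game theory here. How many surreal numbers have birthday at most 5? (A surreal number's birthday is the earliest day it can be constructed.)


Day 0: {|} = 0 is born. Count = 1.
Day n: the number of surreal numbers born by day n is 2^(n+1) - 1.
By day 0: 2^1 - 1 = 1
By day 1: 2^2 - 1 = 3
By day 2: 2^3 - 1 = 7
By day 3: 2^4 - 1 = 15
By day 4: 2^5 - 1 = 31
By day 5: 2^6 - 1 = 63
By day 5: 63 surreal numbers.

63


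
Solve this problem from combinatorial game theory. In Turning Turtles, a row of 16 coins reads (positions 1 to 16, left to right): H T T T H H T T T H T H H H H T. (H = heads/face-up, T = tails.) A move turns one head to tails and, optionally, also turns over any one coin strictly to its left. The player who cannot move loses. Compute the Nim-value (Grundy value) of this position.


Coins: H T T T H H T T T H T H H H H T
Key fact: a single head at position k behaves exactly like a Nim heap of size k (turning it to T and optionally flipping a coin at j < k corresponds to moving the heap from k to j, or to 0), and heads combine as a disjunctive sum (two heads at the same place would cancel, matching j XOR j = 0). So the Nim-value is the XOR of the 1-indexed positions of the heads.
Face-up positions (1-indexed): [1, 5, 6, 10, 12, 13, 14, 15]
XOR 0 with 1: 0 XOR 1 = 1
XOR 1 with 5: 1 XOR 5 = 4
XOR 4 with 6: 4 XOR 6 = 2
XOR 2 with 10: 2 XOR 10 = 8
XOR 8 with 12: 8 XOR 12 = 4
XOR 4 with 13: 4 XOR 13 = 9
XOR 9 with 14: 9 XOR 14 = 7
XOR 7 with 15: 7 XOR 15 = 8
Nim-value = 8

8


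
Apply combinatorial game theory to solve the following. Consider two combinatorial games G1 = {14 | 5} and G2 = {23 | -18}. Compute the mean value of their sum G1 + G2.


G1 = {14 | 5}, G2 = {23 | -18}
Each is a switch {a | b} with numbers a > b; its mean value is (a + b)/2, and mean value is additive over game sums: m(G1 + G2) = m(G1) + m(G2).
Mean of G1 = (14 + (5))/2 = 19/2 = 19/2
Mean of G2 = (23 + (-18))/2 = 5/2 = 5/2
Mean of G1 + G2 = 19/2 + 5/2 = 12

12


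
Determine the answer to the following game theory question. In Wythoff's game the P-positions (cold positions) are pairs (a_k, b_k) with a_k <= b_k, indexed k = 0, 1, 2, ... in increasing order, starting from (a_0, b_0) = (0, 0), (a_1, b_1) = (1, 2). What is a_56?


By Wythoff's theorem, a_k = floor(k * phi) and b_k = floor(k * phi^2) = a_k + k, where phi = (1 + sqrt(5))/2 is the golden ratio.
phi = (1 + sqrt(5))/2 = 1.618034
k = 56
k * phi = 56 * 1.618034 = 90.609903
a_56 = floor(k * phi) = 90

90


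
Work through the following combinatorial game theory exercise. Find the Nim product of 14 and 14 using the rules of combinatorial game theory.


Nim multiplication is bilinear over XOR: (u XOR v) * w = (u*w) XOR (v*w).
So we split each operand into its bit components and XOR the pairwise Nim products.
14 = 2 + 4 + 8 (as XOR of powers of 2).
14 = 2 + 4 + 8 (as XOR of powers of 2).
Using the standard Nim-product table on single bits:
  2*2 = 3,   2*4 = 8,   2*8 = 12,
  4*4 = 6,   4*8 = 11,  8*8 = 13,
and  1*x = x (identity), k*l = l*k (commutative).
Pairwise Nim products:
  2 * 2 = 3
  2 * 4 = 8
  2 * 8 = 12
  4 * 2 = 8
  4 * 4 = 6
  4 * 8 = 11
  8 * 2 = 12
  8 * 4 = 11
  8 * 8 = 13
XOR them: 3 XOR 8 XOR 12 XOR 8 XOR 6 XOR 11 XOR 12 XOR 11 XOR 13 = 8.
Result: 14 * 14 = 8 (in Nim).

8


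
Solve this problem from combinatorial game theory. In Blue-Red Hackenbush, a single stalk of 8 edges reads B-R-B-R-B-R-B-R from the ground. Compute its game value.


Edges (from ground): B-R-B-R-B-R-B-R
By Berlekamp's sign-expansion rule, a Blue-Red Hackenbush stalk has the value of the surreal number whose sign sequence is the edge sequence with B -> + and R -> -.
Sign sequence: +-+-+-+-
Trace the sign expansion in the surreal number tree, starting from 0:
Edge 1: B (sign +) -> bounds (0, +inf), value = 1
Edge 2: R (sign -) -> bounds (0, 1), value = 1/2
Edge 3: B (sign +) -> bounds (1/2, 1), value = 3/4
Edge 4: R (sign -) -> bounds (1/2, 3/4), value = 5/8
Edge 5: B (sign +) -> bounds (5/8, 3/4), value = 11/16
Edge 6: R (sign -) -> bounds (5/8, 11/16), value = 21/32
Edge 7: B (sign +) -> bounds (21/32, 11/16), value = 43/64
Edge 8: R (sign -) -> bounds (21/32, 43/64), value = 85/128
Game value = 85/128

85/128


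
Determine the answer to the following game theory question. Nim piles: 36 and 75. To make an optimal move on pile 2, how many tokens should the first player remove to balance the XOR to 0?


Piles: 36 and 75
Current XOR: 36 XOR 75 = 111 (non-zero, so this is an N-position).
To make the XOR zero, we need to find a move that balances the piles.
For pile 2 (size 75): target = 75 XOR 111 = 36
We reduce pile 2 from 75 to 36.
Tokens removed: 75 - 36 = 39
Verification: 36 XOR 36 = 0

39


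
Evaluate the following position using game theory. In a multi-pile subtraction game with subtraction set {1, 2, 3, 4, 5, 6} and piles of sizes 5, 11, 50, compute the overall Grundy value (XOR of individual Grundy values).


Subtraction set: {1, 2, 3, 4, 5, 6}
For this subtraction set, G(n) = n mod 7 (period = max + 1 = 7).
Pile 1 (size 5): G(5) = 5 mod 7 = 5
Pile 2 (size 11): G(11) = 11 mod 7 = 4
Pile 3 (size 50): G(50) = 50 mod 7 = 1
Total Grundy value = XOR of all: 5 XOR 4 XOR 1 = 0

0


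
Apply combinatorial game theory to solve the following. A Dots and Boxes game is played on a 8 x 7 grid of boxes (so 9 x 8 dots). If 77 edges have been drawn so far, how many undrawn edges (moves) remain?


Grid: 8 x 7 boxes, i.e. 9 rows and 8 columns of dots.
Horizontal edges: (rows + 1) * cols = 9 * 7 = 63
Vertical edges: rows * (cols + 1) = 8 * 8 = 64
Total edges: 63 + 64 = 127
Edges drawn: 77
Remaining: 127 - 77 = 50

50


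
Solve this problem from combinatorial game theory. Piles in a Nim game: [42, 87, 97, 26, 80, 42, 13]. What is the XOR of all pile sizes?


We need the XOR (exclusive or) of all pile sizes.
After XOR-ing pile 1 (size 42): 0 XOR 42 = 42
After XOR-ing pile 2 (size 87): 42 XOR 87 = 125
After XOR-ing pile 3 (size 97): 125 XOR 97 = 28
After XOR-ing pile 4 (size 26): 28 XOR 26 = 6
After XOR-ing pile 5 (size 80): 6 XOR 80 = 86
After XOR-ing pile 6 (size 42): 86 XOR 42 = 124
After XOR-ing pile 7 (size 13): 124 XOR 13 = 113
The Nim-value of this position is 113.

113


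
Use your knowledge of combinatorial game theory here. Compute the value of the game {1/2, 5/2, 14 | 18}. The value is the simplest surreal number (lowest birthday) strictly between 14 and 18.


Left options: {1/2, 5/2, 14}, max = 14
Right options: {18}, min = 18
All options are numbers and max(Left) < min(Right), so by the simplicity theorem the value is the simplest (earliest-born) number strictly between 14 and 18.
Integers 15 through 17 all lie strictly between 14 and 18.
Among integers, the simplest (lowest birthday = smallest |n|; 0 is born on day 0, +-n on day n) is 15.
No non-integer in the interval can be simpler: if x is a non-integer in the interval, then floor(x) or ceil(x) also lies in the interval (the interval contains an integer), and both are proper prefixes of x's sign expansion, i.e. born earlier. So the game value is 15.
Game value = 15

15


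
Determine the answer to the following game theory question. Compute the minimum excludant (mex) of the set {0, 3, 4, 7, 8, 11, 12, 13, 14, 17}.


Set = {0, 3, 4, 7, 8, 11, 12, 13, 14, 17}
0 is in the set.
1 is NOT in the set. This is the mex.
mex = 1

1


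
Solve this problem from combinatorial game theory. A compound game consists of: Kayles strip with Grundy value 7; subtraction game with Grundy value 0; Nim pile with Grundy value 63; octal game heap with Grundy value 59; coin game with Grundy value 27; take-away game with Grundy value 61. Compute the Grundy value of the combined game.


By the Sprague-Grundy theorem, the Grundy value of a sum of games is the XOR of individual Grundy values.
Kayles strip: Grundy value = 7. Running XOR: 0 XOR 7 = 7
subtraction game: Grundy value = 0. Running XOR: 7 XOR 0 = 7
Nim pile: Grundy value = 63. Running XOR: 7 XOR 63 = 56
octal game heap: Grundy value = 59. Running XOR: 56 XOR 59 = 3
coin game: Grundy value = 27. Running XOR: 3 XOR 27 = 24
take-away game: Grundy value = 61. Running XOR: 24 XOR 61 = 37
The combined Grundy value is 37.

37


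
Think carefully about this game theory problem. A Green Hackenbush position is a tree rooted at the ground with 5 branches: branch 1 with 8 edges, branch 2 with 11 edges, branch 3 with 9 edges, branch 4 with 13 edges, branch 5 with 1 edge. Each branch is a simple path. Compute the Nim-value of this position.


The tree has 5 branches from the ground vertex.
In Green Hackenbush, the Nim-value of a simple path of length k is k.
Branch 1: length 8, Nim-value = 8
Branch 2: length 11, Nim-value = 11
Branch 3: length 9, Nim-value = 9
Branch 4: length 13, Nim-value = 13
Branch 5: length 1, Nim-value = 1
Total Nim-value = XOR of all branch values:
0 XOR 8 = 8
8 XOR 11 = 3
3 XOR 9 = 10
10 XOR 13 = 7
7 XOR 1 = 6
Nim-value of the tree = 6

6


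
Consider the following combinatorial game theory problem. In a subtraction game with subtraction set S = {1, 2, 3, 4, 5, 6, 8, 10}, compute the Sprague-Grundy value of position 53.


The subtraction set is S = {1, 2, 3, 4, 5, 6, 8, 10}.
G(k) = mex{ G(k - s) : s in S, s <= k }. We compute iteratively: G(0) = 0.
G(1) = mex({0}) = 1
G(2) = mex({0, 1}) = 2
G(3) = mex({0, 1, 2}) = 3
G(4) = mex({0, 1, 2, 3}) = 4
G(5) = mex({0, 1, 2, 3, 4}) = 5
G(6) = mex({0, 1, 2, 3, 4, 5}) = 6
G(7) = mex({1, 2, 3, 4, 5, 6}) = 0
G(8) = mex({0, 2, 3, 4, 5, 6}) = 1
G(9) = mex({0, 1, 3, 4, 5, 6}) = 2
G(10) = mex({0, 1, 2, 4, 5, 6}) = 3
G(11) = mex({0, 1, 2, 3, 5, 6}) = 4
G(12) = mex({0, 1, 2, 3, 4, 6}) = 5
G(13) = mex({0, 1, 2, 3, 4, 5}) = 6
G(14) = mex({1, 2, 3, 4, 5, 6}) = 0
G(15) = mex({0, 2, 3, 4, 5, 6}) = 1
G(16) = mex({0, 1, 3, 4, 5, 6}) = 2
Observe that G(7)..G(16) = 0, 1, 2, 3, 4, 5, 6, 0, 1, 2 repeats G(0)..G(9) = 0, 1, 2, 3, 4, 5, 6, 0, 1, 2.
For k >= max(S) = 10, G(k) is determined by the previous 10 values G(k-10)..G(k-1); a window of 10 consecutive values has recurred shifted by 7, so by induction G(k + 7) = G(k) for all k >= 0: the sequence is periodic from the start with period 7.
One period: G(0..6) = 0, 1, 2, 3, 4, 5, 6.
53 mod 7 = 4, so G(53) = G(4) = 4.

4


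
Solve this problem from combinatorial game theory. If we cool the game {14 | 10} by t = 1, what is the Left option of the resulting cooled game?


Original game: {14 | 10} (a switch {a | b} with a > b).
Cooling by t (for t below the temperature (a - b)/2 = 2) taxes each move by t: {a | b} cooled by t is {a - t | b + t}.
Cooling amount: t = 1
Cooled Left option: 14 - 1 = 13
Cooled Right option: 10 + 1 = 11
Cooled game: {13 | 11}
Left option = 13

13


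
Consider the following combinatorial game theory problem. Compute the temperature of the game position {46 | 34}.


The game is {46 | 34}, a switch {a | b} with numbers a > b.
Cooling {a | b} by t gives {a - t | b + t}, which stops being hot when a - t = b + t, i.e. at t = (a - b)/2. So the temperature of a switch is (a - b)/2.
Temperature = (Left option - Right option) / 2
= (46 - (34)) / 2
= 12 / 2
= 6

6


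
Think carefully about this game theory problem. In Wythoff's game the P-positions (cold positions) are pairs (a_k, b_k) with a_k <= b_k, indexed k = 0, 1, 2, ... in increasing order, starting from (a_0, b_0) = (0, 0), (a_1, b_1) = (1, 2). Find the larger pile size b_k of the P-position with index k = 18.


By Wythoff's theorem, a_k = floor(k * phi) and b_k = floor(k * phi^2) = a_k + k, where phi = (1 + sqrt(5))/2 is the golden ratio.
phi = (1 + sqrt(5))/2 = 1.618034
phi^2 = phi + 1 = 2.618034
k = 18
k * phi^2 = 18 * 2.618034 = 47.124612
b_18 = floor(k * phi^2) = 47 (check: a_18 + k = 29 + 18 = 47)

47


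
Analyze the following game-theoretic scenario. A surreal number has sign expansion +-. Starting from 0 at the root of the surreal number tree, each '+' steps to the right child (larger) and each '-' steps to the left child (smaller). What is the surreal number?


Sign expansion: +-
Rule: track bounds (lo, hi), initially (-inf, +inf). On '+', the current value becomes lo and we move to the simplest number in (value, hi): value + 1 if hi = +inf, otherwise the midpoint (value + hi)/2. On '-', the current value becomes hi and we move to value - 1 if lo = -inf, otherwise the midpoint (lo + value)/2.
Start at 0.
Step 1: sign = +, move right. Bounds: (0, +inf). Value = 1
Step 2: sign = -, move left. Bounds: (0, 1). Value = 1/2
The surreal number with sign expansion +- is 1/2.

1/2


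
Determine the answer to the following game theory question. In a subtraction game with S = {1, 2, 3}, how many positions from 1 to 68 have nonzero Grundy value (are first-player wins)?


Subtraction set S = {1, 2, 3}, so G(n) = n mod 4.
G(n) = 0 when n is a multiple of 4.
Multiples of 4 in [1, 68]: 17
N-positions (nonzero Grundy) = 68 - 17 = 51

51


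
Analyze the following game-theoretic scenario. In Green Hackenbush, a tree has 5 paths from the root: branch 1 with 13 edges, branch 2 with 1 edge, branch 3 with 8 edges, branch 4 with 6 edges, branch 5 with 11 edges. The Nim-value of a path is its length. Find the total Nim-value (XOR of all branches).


The tree has 5 branches from the ground vertex.
In Green Hackenbush, the Nim-value of a simple path of length k is k.
Branch 1: length 13, Nim-value = 13
Branch 2: length 1, Nim-value = 1
Branch 3: length 8, Nim-value = 8
Branch 4: length 6, Nim-value = 6
Branch 5: length 11, Nim-value = 11
Total Nim-value = XOR of all branch values:
0 XOR 13 = 13
13 XOR 1 = 12
12 XOR 8 = 4
4 XOR 6 = 2
2 XOR 11 = 9
Nim-value of the tree = 9

9


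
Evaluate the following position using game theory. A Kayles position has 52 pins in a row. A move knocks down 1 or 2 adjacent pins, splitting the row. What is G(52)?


Kayles: a move removes 1 or 2 adjacent pins from a contiguous row.
Removing pins from a row of k leaves two independent rows (a, b) with a + b = k - 1 (one pin) or a + b = k - 2 (two pins); an end removal gives a = 0.
By Sprague-Grundy, G(k) = mex{ G(a) XOR G(b) } over all these splits. G(0) = 0.
G(1): splits (0,0):0^0=0 -> mex({0}) = 1
G(2): splits (0,1):0^1=1 (0,0):0^0=0 -> mex({0, 1}) = 2
G(3): splits (0,2):0^2=2 (1,1):1^1=0 (0,1):0^1=1 -> mex({0, 1, 2}) = 3
G(4): splits (0,3):0^3=3 (1,2):1^2=3 (0,2):0^2=2 (1,1):1^1=0 -> mex({0, 2, 3}) = 1
G(5): splits (0,4):0^1=1 (1,3):1^3=2 (2,2):2^2=0 (0,3):0^3=3 (1,2):1^2=3 -> mex({0, 1, 2, 3}) = 4
G(6) = mex({0, 1, 2, 4}) = 3
G(7) = mex({0, 1, 3, 4, 5}) = 2
G(8) = mex({0, 2, 3, 5, 6}) = 1
G(9) = mex({0, 1, 2, 3, 6, 7}) = 4
G(10) = mex({0, 1, 3, 4, 5, 7}) = 2
G(11) = mex({0, 1, 2, 3, 4, 5}) = 6
G(12) = mex({0, 1, 2, 3, 5, 6, 7}) = 4
G(13) = mex({0, 2, 3, 4, 6, 7}) = 1
G(14) = mex({0, 1, 4, 5, 6, 7}) = 2
G(15) = mex({0, 1, 2, 3, 4, 5, 6}) = 7
G(16) = mex({0, 2, 3, 5, 6, 7}) = 1
G(17) = mex({0, 1, 2, 3, 5, 6, 7}) = 4
G(18) = mex({0, 1, 2, 4, 5, 6}) = 3
G(19) = mex({0, 1, 3, 4, 5, 7}) = 2
G(20) = mex({0, 2, 3, 4, 5, 6, 7}) = 1
G(21) = mex({0, 1, 2, 3, 5, 6, 7}) = 4
G(22) = mex({0, 1, 2, 3, 4, 5, 7}) = 6
G(23) = mex({0, 1, 2, 3, 4, 5, 6}) = 7
G(24) = mex({0, 1, 2, 3, 5, 6, 7}) = 4
G(25) = mex({0, 2, 3, 4, 6, 7}) = 1
G(26) = mex({0, 1, 3, 4, 5, 6, 7}) = 2
G(27) = mex({0, 1, 2, 3, 4, 5, 6, 7}) = 8
G(28) = mex({0, 1, 2, 3, 4, 6, 7, 8}) = 5
G(29) = mex({0, 1, 2, 3, 5, 6, 7, 8, 9}) = 4
G(30) = mex({0, 1, 2, 3, 4, 5, 6, 9, 10}) = 7
G(31) = mex({0, 1, 3, 4, 5, 7, 10, 11}) = 2
G(32) = mex({0, 2, 3, 4, 5, 6, 7, 9, 11}) = 1
G(33) = mex({0, 1, 2, 3, 4, 5, 6, 7, 9, 12}) = 8
G(34) = mex({0, 1, 2, 3, 4, 5, 7, 8, 11, 12}) = 6
G(35) = mex({0, 1, 2, 3, 4, 5, 6, 8, 9, 10, 11}) = 7
G(36) = mex({0, 1, 2, 3, 5, 6, 7, 9, 10}) = 4
G(37) = mex({0, 2, 3, 4, 6, 7, 9, 10, 11, 12}) = 1
G(38) = mex({0, 1, 3, 4, 5, 6, 7, 9, 10, 11, 12}) = 2
G(39) = mex({0, 1, 2, 4, 5, 6, 7, 9, 10, 12, 14}) = 3
G(40) = mex({0, 2, 3, 4, 6, 7, 11, 12, 14}) = 1
G(41) = mex({0, 1, 2, 3, 5, 6, 7, 9, 10, 11, 12}) = 4
G(42) = mex({0, 1, 2, 3, 4, 5, 6, 9, 10}) = 7
G(43) = mex({0, 1, 3, 4, 5, 7, 9, 10, 12, 15}) = 2
G(44) = mex({0, 2, 3, 4, 5, 6, 7, 9, 10, 12, 15}) = 1
G(45) = mex({0, 1, 2, 3, 4, 5, 6, 7, 9, 10, 12, 14}) = 8
G(46) = mex({0, 1, 3, 4, 5, 7, 8, 11, 12, 14}) = 2
G(47) = mex({0, 1, 2, 3, 4, 5, 6, 8, 9, 10, 11, 12}) = 7
G(48) = mex({0, 1, 2, 3, 5, 6, 7, 9, 10}) = 4
G(49) = mex({0, 2, 3, 4, 6, 7, 9, 10, 11, 12, 15}) = 1
G(50) = mex({0, 1, 4, 5, 6, 7, 9, 11, 12, 14, 15}) = 2
G(51) = mex({0, 1, 2, 3, 4, 5, 6, 7, 9, 12, 14, 15}) = 8
G(52) = mex({0, 2, 3, 4, 5, 6, 7, 8, 11, 12, 15}) = 1
Therefore G(52) = 1.

1
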